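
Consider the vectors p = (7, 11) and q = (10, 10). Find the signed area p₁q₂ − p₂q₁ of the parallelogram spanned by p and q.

-40

7·10 - 11·10 = 70 - 110 = -40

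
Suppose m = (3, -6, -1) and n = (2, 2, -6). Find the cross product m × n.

(38, 16, 18)

i: (-6)·(-6) - (-1)·2 = 36 - (-2) = 38
j: (-1)·2 - 3·(-6) = -2 - (-18) = 16
k: 3·2 - (-6)·2 = 6 - (-12) = 18
m × n = (38, 16, 18)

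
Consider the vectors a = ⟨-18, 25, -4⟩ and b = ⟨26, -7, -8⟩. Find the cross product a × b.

(-228, -248, -524)

i: 25·(-8) - (-4)·(-7) = -200 - 28 = -228
j: (-4)·26 - (-18)·(-8) = -104 - 144 = -248
k: (-18)·(-7) - 25·26 = 126 - 650 = -524
a × b = (-228, -248, -524)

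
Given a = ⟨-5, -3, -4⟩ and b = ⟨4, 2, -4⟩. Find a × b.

(20, -36, 2)

i: (-3)·(-4) - (-4)·2 = 12 - (-8) = 20
j: (-4)·4 - (-5)·(-4) = -16 - 20 = -36
k: (-5)·2 - (-3)·4 = -10 - (-12) = 2
a × b = (20, -36, 2)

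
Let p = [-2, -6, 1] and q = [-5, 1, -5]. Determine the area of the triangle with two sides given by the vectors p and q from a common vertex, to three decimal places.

22.858

i: (-6)·(-5) - 1·1 = 30 - 1 = 29
j: 1·(-5) - (-2)·(-5) = -5 - 10 = -15
k: (-2)·1 - (-6)·(-5) = -2 - 30 = -32
p × q = (29, -15, -32)
|p × q| = √(29² + (-15)² + (-32)²) = √2090 ≈ 45.7165
area = ½ · 45.7165 ≈ 22.858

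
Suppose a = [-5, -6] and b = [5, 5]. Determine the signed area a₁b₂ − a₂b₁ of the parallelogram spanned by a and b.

5

(-5)·5 - (-6)·5 = -25 - (-30) = 5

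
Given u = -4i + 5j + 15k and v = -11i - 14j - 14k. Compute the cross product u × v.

i: 5·(-14) - 15·(-14) = -70 - (-210) = 140
j: 15·(-11) - (-4)·(-14) = -165 - 56 = -221
k: (-4)·(-14) - 5·(-11) = 56 - (-55) = 111
u × v = (140, -221, 111)

(140, -221, 111)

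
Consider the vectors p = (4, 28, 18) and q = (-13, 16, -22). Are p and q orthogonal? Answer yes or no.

p · q = 4·(-13) + 28·16 + 18·(-22) = -52 + 448 - 396 = 0
Zero, so the vectors are orthogonal.

yes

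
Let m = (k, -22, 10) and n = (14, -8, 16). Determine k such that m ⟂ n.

m · n = k·14 + (-22)·(-8) + 10·16 = 336 + 14k
Set equal to 0: 14k = -336, so k = -24.

-24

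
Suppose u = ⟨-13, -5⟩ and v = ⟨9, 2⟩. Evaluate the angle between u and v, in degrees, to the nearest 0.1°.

171.5

u · v = (-13)·9 + (-5)·2 = -117 - 10 = -127
|u|² = 169 + 25 = 194,  |u| = √194 ≈ 13.928388
|v|² = 81 + 4 = 85,  |v| = √85 ≈ 9.219544
cos θ = -127 / (13.928388 · 9.219544) ≈ -0.98899
θ = arccos(-0.98899) ≈ 171.5°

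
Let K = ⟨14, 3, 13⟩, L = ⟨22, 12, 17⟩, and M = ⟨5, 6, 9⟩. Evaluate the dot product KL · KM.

-61

KL = L − K = (8, 9, 4)
KM = M − K = (-9, 3, -4)
KL · KM = 8·(-9) + 9·3 + 4·(-4) = -72 + 27 - 16 = -61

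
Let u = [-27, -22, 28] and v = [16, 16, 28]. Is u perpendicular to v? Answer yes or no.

yes

u · v = (-27)·16 + (-22)·16 + 28·28 = -432 - 352 + 784 = 0
Zero, so the vectors are orthogonal.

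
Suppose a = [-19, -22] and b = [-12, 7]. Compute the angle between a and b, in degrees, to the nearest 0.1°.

a · b = (-19)·(-12) + (-22)·7 = 228 - 154 = 74
|a|² = 361 + 484 = 845,  |a| = √845 ≈ 29.068884
|b|² = 144 + 49 = 193,  |b| = √193 ≈ 13.892444
cos θ = 74 / (29.068884 · 13.892444) ≈ 0.18324
θ = arccos(0.18324) ≈ 79.4°

79.4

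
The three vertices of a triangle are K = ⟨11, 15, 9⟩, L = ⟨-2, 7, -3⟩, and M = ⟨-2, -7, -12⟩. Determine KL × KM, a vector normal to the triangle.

KL = (-13, -8, -12)
KM = (-13, -22, -21)
i: (-8)·(-21) - (-12)·(-22) = 168 - 264 = -96
j: (-12)·(-13) - (-13)·(-21) = 156 - 273 = -117
k: (-13)·(-22) - (-8)·(-13) = 286 - 104 = 182
KL × KM = (-96, -117, 182)

(-96, -117, 182)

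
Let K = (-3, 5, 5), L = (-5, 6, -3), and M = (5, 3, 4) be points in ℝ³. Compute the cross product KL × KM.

(-17, -66, -4)

KL = (-2, 1, -8)
KM = (8, -2, -1)
i: 1·(-1) - (-8)·(-2) = -1 - 16 = -17
j: (-8)·8 - (-2)·(-1) = -64 - 2 = -66
k: (-2)·(-2) - 1·8 = 4 - 8 = -4
KL × KM = (-17, -66, -4)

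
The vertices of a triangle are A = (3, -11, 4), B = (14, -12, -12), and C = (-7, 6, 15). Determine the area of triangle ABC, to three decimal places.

158.880

AB = (11, -1, -16),  AC = (-10, 17, 11)
i: (-1)·11 - (-16)·17 = -11 - (-272) = 261
j: (-16)·(-10) - 11·11 = 160 - 121 = 39
k: 11·17 - (-1)·(-10) = 187 - 10 = 177
AB × AC = (261, 39, 177)
|AB × AC| = √100971 ≈ 317.7593
area = ½ · 317.7593 ≈ 158.880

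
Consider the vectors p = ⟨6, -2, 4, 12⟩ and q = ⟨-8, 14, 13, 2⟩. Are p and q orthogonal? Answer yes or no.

p · q = 6·(-8) + (-2)·14 + 4·13 + 12·2 = -48 - 28 + 52 + 24 = 0
Zero, so the vectors are orthogonal.

yes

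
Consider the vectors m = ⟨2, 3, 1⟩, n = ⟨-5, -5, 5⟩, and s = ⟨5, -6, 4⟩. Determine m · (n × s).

210

n × s:
i: (-5)·4 - 5·(-6) = -20 - (-30) = 10
j: 5·5 - (-5)·4 = 25 - (-20) = 45
k: (-5)·(-6) - (-5)·5 = 30 - (-25) = 55
n × s = (10, 45, 55)
m · (n × s) = 2·10 + 3·45 + 1·55 = 20 + 135 + 55 = 210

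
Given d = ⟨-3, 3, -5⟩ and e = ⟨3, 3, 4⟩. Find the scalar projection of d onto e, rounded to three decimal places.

d · e = (-3)·3 + 3·3 + (-5)·4 = -9 + 9 - 20 = -20
|e| = √(9 + 9 + 16) = √34 ≈ 5.8310
comp_e d = -20 / √34 ≈ -3.430

-3.430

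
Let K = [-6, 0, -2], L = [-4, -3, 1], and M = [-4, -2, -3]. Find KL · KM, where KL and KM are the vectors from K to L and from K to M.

KL = L − K = (2, -3, 3)
KM = M − K = (2, -2, -1)
KL · KM = 2·2 + (-3)·(-2) + 3·(-1) = 4 + 6 - 3 = 7

7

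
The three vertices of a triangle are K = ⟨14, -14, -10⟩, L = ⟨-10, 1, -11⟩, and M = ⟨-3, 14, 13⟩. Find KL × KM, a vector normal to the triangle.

(373, 569, -417)

KL = (-24, 15, -1)
KM = (-17, 28, 23)
i: 15·23 - (-1)·28 = 345 - (-28) = 373
j: (-1)·(-17) - (-24)·23 = 17 - (-552) = 569
k: (-24)·28 - 15·(-17) = -672 - (-255) = -417
KL × KM = (373, 569, -417)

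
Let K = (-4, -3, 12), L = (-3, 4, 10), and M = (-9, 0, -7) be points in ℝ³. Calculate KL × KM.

KL = (1, 7, -2)
KM = (-5, 3, -19)
i: 7·(-19) - (-2)·3 = -133 - (-6) = -127
j: (-2)·(-5) - 1·(-19) = 10 - (-19) = 29
k: 1·3 - 7·(-5) = 3 - (-35) = 38
KL × KM = (-127, 29, 38)

(-127, 29, 38)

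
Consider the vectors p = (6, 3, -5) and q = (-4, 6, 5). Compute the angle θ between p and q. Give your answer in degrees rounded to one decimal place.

115.0

p · q = 6·(-4) + 3·6 + (-5)·5 = -24 + 18 - 25 = -31
|p|² = 36 + 9 + 25 = 70,  |p| = √70 ≈ 8.366600
|q|² = 16 + 36 + 25 = 77,  |q| = √77 ≈ 8.774964
cos θ = -31 / (8.366600 · 8.774964) ≈ -0.42225
θ = arccos(-0.42225) ≈ 115.0°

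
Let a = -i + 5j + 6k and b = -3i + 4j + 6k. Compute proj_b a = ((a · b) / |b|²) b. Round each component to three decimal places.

(-2.902, 3.869, 5.803)

a · b = (-1)·(-3) + 5·4 + 6·6 = 3 + 20 + 36 = 59
|b|² = 9 + 16 + 36 = 61
proj_b a = (59/61) · (-3, 4, 6) ≈ (-2.902, 3.869, 5.803)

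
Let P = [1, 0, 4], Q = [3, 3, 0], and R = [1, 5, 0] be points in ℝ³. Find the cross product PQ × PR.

(8, 8, 10)

PQ = (2, 3, -4)
PR = (0, 5, -4)
i: 3·(-4) - (-4)·5 = -12 - (-20) = 8
j: (-4)·0 - 2·(-4) = 0 - (-8) = 8
k: 2·5 - 3·0 = 10 - 0 = 10
PQ × PR = (8, 8, 10)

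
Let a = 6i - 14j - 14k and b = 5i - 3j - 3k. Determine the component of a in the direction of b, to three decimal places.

a · b = 6·5 + (-14)·(-3) + (-14)·(-3) = 30 + 42 + 42 = 114
|b| = √(25 + 9 + 9) = √43 ≈ 6.5574
comp_b a = 114 / √43 ≈ 17.385

17.385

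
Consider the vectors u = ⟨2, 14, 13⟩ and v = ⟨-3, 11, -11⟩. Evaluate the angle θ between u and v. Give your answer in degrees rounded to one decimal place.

89.1

u · v = 2·(-3) + 14·11 + 13·(-11) = -6 + 154 - 143 = 5
|u|² = 4 + 196 + 169 = 369,  |u| = √369 ≈ 19.209373
|v|² = 9 + 121 + 121 = 251,  |v| = √251 ≈ 15.842980
cos θ = 5 / (19.209373 · 15.842980) ≈ 0.01643
θ = arccos(0.01643) ≈ 89.1°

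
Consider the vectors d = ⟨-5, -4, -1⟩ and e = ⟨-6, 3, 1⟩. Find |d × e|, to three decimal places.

40.534

i: (-4)·1 - (-1)·3 = -4 - (-3) = -1
j: (-1)·(-6) - (-5)·1 = 6 - (-5) = 11
k: (-5)·3 - (-4)·(-6) = -15 - 24 = -39
d × e = (-1, 11, -39)
|d × e| = √((-1)² + 11² + (-39)²) = √1643 ≈ 40.5339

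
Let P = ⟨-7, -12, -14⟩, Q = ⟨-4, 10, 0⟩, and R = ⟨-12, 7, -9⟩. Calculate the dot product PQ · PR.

473

PQ = Q − P = (3, 22, 14)
PR = R − P = (-5, 19, 5)
PQ · PR = 3·(-5) + 22·19 + 14·5 = -15 + 418 + 70 = 473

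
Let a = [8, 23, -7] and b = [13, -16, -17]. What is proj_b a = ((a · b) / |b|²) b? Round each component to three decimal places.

a · b = 8·13 + 23·(-16) + (-7)·(-17) = 104 - 368 + 119 = -145
|b|² = 169 + 256 + 289 = 714
proj_b a = (-145/714) · (13, -16, -17) ≈ (-2.640, 3.249, 3.452)

(-2.640, 3.249, 3.452)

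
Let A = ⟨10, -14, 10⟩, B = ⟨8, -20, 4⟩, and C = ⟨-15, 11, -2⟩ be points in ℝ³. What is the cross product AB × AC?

AB = (-2, -6, -6)
AC = (-25, 25, -12)
i: (-6)·(-12) - (-6)·25 = 72 - (-150) = 222
j: (-6)·(-25) - (-2)·(-12) = 150 - 24 = 126
k: (-2)·25 - (-6)·(-25) = -50 - 150 = -200
AB × AC = (222, 126, -200)

(222, 126, -200)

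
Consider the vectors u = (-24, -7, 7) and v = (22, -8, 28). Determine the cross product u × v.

i: (-7)·28 - 7·(-8) = -196 - (-56) = -140
j: 7·22 - (-24)·28 = 154 - (-672) = 826
k: (-24)·(-8) - (-7)·22 = 192 - (-154) = 346
u × v = (-140, 826, 346)

(-140, 826, 346)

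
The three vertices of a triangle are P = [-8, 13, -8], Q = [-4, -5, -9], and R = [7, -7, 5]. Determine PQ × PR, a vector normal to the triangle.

PQ = (4, -18, -1)
PR = (15, -20, 13)
i: (-18)·13 - (-1)·(-20) = -234 - 20 = -254
j: (-1)·15 - 4·13 = -15 - 52 = -67
k: 4·(-20) - (-18)·15 = -80 - (-270) = 190
PQ × PR = (-254, -67, 190)

(-254, -67, 190)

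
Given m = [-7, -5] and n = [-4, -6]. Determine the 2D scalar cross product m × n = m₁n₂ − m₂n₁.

(-7)·(-6) - (-5)·(-4) = 42 - 20 = 22

22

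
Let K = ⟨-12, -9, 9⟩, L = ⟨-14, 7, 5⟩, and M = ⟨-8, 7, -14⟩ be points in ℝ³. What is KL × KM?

(-304, -62, -96)

KL = (-2, 16, -4)
KM = (4, 16, -23)
i: 16·(-23) - (-4)·16 = -368 - (-64) = -304
j: (-4)·4 - (-2)·(-23) = -16 - 46 = -62
k: (-2)·16 - 16·4 = -32 - 64 = -96
KL × KM = (-304, -62, -96)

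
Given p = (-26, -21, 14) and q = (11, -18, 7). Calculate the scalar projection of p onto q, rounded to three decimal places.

8.549

p · q = (-26)·11 + (-21)·(-18) + 14·7 = -286 + 378 + 98 = 190
|q| = √(121 + 324 + 49) = √494 ≈ 22.2261
comp_q p = 190 / √494 ≈ 8.549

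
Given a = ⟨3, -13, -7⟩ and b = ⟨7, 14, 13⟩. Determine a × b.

i: (-13)·13 - (-7)·14 = -169 - (-98) = -71
j: (-7)·7 - 3·13 = -49 - 39 = -88
k: 3·14 - (-13)·7 = 42 - (-91) = 133
a × b = (-71, -88, 133)

(-71, -88, 133)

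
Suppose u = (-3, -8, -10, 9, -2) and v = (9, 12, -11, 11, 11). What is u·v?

u · v = (-3)·9 + (-8)·12 + (-10)·(-11) + 9·11 + (-2)·11 = -27 - 96 + 110 + 99 - 22 = 64

64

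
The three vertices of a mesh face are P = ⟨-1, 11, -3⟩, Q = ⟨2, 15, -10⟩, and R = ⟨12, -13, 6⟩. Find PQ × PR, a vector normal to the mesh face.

PQ = (3, 4, -7)
PR = (13, -24, 9)
i: 4·9 - (-7)·(-24) = 36 - 168 = -132
j: (-7)·13 - 3·9 = -91 - 27 = -118
k: 3·(-24) - 4·13 = -72 - 52 = -124
PQ × PR = (-132, -118, -124)

(-132, -118, -124)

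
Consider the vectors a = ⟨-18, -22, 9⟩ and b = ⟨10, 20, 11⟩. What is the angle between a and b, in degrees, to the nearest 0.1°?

a · b = (-18)·10 + (-22)·20 + 9·11 = -180 - 440 + 99 = -521
|a|² = 324 + 484 + 81 = 889,  |a| = √889 ≈ 29.816103
|b|² = 100 + 400 + 121 = 621,  |b| = √621 ≈ 24.919872
cos θ = -521 / (29.816103 · 24.919872) ≈ -0.70120
θ = arccos(-0.70120) ≈ 134.5°

134.5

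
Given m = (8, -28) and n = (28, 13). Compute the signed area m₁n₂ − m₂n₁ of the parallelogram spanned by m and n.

8·13 - (-28)·28 = 104 - (-784) = 888

888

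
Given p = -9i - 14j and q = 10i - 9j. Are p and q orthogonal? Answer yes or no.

no

p · q = (-9)·10 + (-14)·(-9) = -90 + 126 = 36
Nonzero, so the vectors are not orthogonal.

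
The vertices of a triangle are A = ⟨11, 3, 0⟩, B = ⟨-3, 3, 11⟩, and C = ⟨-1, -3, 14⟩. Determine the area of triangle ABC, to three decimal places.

62.266

AB = (-14, 0, 11),  AC = (-12, -6, 14)
i: 0·14 - 11·(-6) = 0 - (-66) = 66
j: 11·(-12) - (-14)·14 = -132 - (-196) = 64
k: (-14)·(-6) - 0·(-12) = 84 - 0 = 84
AB × AC = (66, 64, 84)
|AB × AC| = √15508 ≈ 124.5311
area = ½ · 124.5311 ≈ 62.266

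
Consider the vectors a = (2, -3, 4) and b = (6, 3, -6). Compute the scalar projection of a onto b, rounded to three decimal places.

-2.333

a · b = 2·6 + (-3)·3 + 4·(-6) = 12 - 9 - 24 = -21
|b| = √(36 + 9 + 36) = √81 ≈ 9.0000
comp_b a = -21 / √81 ≈ -2.333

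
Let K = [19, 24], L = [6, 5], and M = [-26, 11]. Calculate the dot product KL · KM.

832

KL = L − K = (-13, -19)
KM = M − K = (-45, -13)
KL · KM = (-13)·(-45) + (-19)·(-13) = 585 + 247 = 832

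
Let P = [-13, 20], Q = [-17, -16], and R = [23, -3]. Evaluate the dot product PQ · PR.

684

PQ = Q − P = (-4, -36)
PR = R − P = (36, -23)
PQ · PR = (-4)·36 + (-36)·(-23) = -144 + 828 = 684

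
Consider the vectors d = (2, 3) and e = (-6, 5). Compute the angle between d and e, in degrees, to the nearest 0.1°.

d · e = 2·(-6) + 3·5 = -12 + 15 = 3
|d|² = 4 + 9 = 13,  |d| = √13 ≈ 3.605551
|e|² = 36 + 25 = 61,  |e| = √61 ≈ 7.810250
cos θ = 3 / (3.605551 · 7.810250) ≈ 0.10653
θ = arccos(0.10653) ≈ 83.9°

83.9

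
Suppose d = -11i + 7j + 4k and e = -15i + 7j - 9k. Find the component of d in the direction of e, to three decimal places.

d · e = (-11)·(-15) + 7·7 + 4·(-9) = 165 + 49 - 36 = 178
|e| = √(225 + 49 + 81) = √355 ≈ 18.8414
comp_e d = 178 / √355 ≈ 9.447

9.447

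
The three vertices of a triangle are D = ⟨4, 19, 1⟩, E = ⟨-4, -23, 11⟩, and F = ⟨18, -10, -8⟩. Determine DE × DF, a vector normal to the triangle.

DE = (-8, -42, 10)
DF = (14, -29, -9)
i: (-42)·(-9) - 10·(-29) = 378 - (-290) = 668
j: 10·14 - (-8)·(-9) = 140 - 72 = 68
k: (-8)·(-29) - (-42)·14 = 232 - (-588) = 820
DE × DF = (668, 68, 820)

(668, 68, 820)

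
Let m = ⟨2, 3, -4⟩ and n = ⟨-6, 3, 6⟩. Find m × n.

i: 3·6 - (-4)·3 = 18 - (-12) = 30
j: (-4)·(-6) - 2·6 = 24 - 12 = 12
k: 2·3 - 3·(-6) = 6 - (-18) = 24
m × n = (30, 12, 24)

(30, 12, 24)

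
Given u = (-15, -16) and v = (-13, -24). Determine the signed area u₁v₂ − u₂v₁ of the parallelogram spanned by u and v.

152

(-15)·(-24) - (-16)·(-13) = 360 - 208 = 152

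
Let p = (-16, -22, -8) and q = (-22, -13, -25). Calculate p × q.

i: (-22)·(-25) - (-8)·(-13) = 550 - 104 = 446
j: (-8)·(-22) - (-16)·(-25) = 176 - 400 = -224
k: (-16)·(-13) - (-22)·(-22) = 208 - 484 = -276
p × q = (446, -224, -276)

(446, -224, -276)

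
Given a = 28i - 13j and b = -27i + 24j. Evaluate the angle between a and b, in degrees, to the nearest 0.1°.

a · b = 28·(-27) + (-13)·24 = -756 - 312 = -1068
|a|² = 784 + 169 = 953,  |a| = √953 ≈ 30.870698
|b|² = 729 + 576 = 1305,  |b| = √1305 ≈ 36.124784
cos θ = -1068 / (30.870698 · 36.124784) ≈ -0.95768
θ = arccos(-0.95768) ≈ 163.3°

163.3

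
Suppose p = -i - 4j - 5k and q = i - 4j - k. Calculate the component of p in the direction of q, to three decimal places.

4.714

p · q = (-1)·1 + (-4)·(-4) + (-5)·(-1) = -1 + 16 + 5 = 20
|q| = √(1 + 16 + 1) = √18 ≈ 4.2426
comp_q p = 20 / √18 ≈ 4.714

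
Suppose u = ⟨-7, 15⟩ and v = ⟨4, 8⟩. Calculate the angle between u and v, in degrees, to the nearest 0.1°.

51.6

u · v = (-7)·4 + 15·8 = -28 + 120 = 92
|u|² = 49 + 225 = 274,  |u| = √274 ≈ 16.552945
|v|² = 16 + 64 = 80,  |v| = √80 ≈ 8.944272
cos θ = 92 / (16.552945 · 8.944272) ≈ 0.62139
θ = arccos(0.62139) ≈ 51.6°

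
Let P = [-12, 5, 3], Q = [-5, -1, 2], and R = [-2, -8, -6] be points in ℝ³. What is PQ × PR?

(41, 53, -31)

PQ = (7, -6, -1)
PR = (10, -13, -9)
i: (-6)·(-9) - (-1)·(-13) = 54 - 13 = 41
j: (-1)·10 - 7·(-9) = -10 - (-63) = 53
k: 7·(-13) - (-6)·10 = -91 - (-60) = -31
PQ × PR = (41, 53, -31)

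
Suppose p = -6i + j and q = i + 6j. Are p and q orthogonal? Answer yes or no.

yes

p · q = (-6)·1 + 1·6 = -6 + 6 = 0
Zero, so the vectors are orthogonal.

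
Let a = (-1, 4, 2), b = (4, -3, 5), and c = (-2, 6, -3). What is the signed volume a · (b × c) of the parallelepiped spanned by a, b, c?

b × c:
i: (-3)·(-3) - 5·6 = 9 - 30 = -21
j: 5·(-2) - 4·(-3) = -10 - (-12) = 2
k: 4·6 - (-3)·(-2) = 24 - 6 = 18
b × c = (-21, 2, 18)
a · (b × c) = (-1)·(-21) + 4·2 + 2·18 = 21 + 8 + 36 = 65

65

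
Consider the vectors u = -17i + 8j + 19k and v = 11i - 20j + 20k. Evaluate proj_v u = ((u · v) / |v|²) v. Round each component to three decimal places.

u · v = (-17)·11 + 8·(-20) + 19·20 = -187 - 160 + 380 = 33
|v|² = 121 + 400 + 400 = 921
proj_v u = (33/921) · (11, -20, 20) ≈ (0.394, -0.717, 0.717)

(0.394, -0.717, 0.717)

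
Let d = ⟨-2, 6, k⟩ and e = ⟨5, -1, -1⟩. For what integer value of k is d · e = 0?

d · e = (-2)·5 + 6·(-1) + k·(-1) = -16 - 1k
Set equal to 0: -1k = 16, so k = -16.

-16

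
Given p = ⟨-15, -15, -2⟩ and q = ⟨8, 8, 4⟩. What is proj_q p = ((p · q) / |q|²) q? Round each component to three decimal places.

(-13.778, -13.778, -6.889)

p · q = (-15)·8 + (-15)·8 + (-2)·4 = -120 - 120 - 8 = -248
|q|² = 64 + 64 + 16 = 144
proj_q p = (-248/144) · (8, 8, 4) ≈ (-13.778, -13.778, -6.889)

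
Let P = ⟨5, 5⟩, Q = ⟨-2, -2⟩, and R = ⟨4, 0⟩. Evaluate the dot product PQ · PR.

42

PQ = Q − P = (-7, -7)
PR = R − P = (-1, -5)
PQ · PR = (-7)·(-1) + (-7)·(-5) = 7 + 35 = 42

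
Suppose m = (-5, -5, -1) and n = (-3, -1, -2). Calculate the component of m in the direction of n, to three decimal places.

5.880

m · n = (-5)·(-3) + (-5)·(-1) + (-1)·(-2) = 15 + 5 + 2 = 22
|n| = √(9 + 1 + 4) = √14 ≈ 3.7417
comp_n m = 22 / √14 ≈ 5.880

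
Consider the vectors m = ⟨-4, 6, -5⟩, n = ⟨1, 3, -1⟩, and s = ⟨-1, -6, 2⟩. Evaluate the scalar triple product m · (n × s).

n × s:
i: 3·2 - (-1)·(-6) = 6 - 6 = 0
j: (-1)·(-1) - 1·2 = 1 - 2 = -1
k: 1·(-6) - 3·(-1) = -6 - (-3) = -3
n × s = (0, -1, -3)
m · (n × s) = (-4)·0 + 6·(-1) + (-5)·(-3) = 0 - 6 + 15 = 9

9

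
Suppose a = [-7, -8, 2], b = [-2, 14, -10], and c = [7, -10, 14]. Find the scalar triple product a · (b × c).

b × c:
i: 14·14 - (-10)·(-10) = 196 - 100 = 96
j: (-10)·7 - (-2)·14 = -70 - (-28) = -42
k: (-2)·(-10) - 14·7 = 20 - 98 = -78
b × c = (96, -42, -78)
a · (b × c) = (-7)·96 + (-8)·(-42) + 2·(-78) = -672 + 336 - 156 = -492

-492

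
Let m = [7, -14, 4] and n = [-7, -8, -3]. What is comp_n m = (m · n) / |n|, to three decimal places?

4.617

m · n = 7·(-7) + (-14)·(-8) + 4·(-3) = -49 + 112 - 12 = 51
|n| = √(49 + 64 + 9) = √122 ≈ 11.0454
comp_n m = 51 / √122 ≈ 4.617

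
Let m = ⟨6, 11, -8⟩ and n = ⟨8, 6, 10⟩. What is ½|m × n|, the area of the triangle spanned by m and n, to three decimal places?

103.735

i: 11·10 - (-8)·6 = 110 - (-48) = 158
j: (-8)·8 - 6·10 = -64 - 60 = -124
k: 6·6 - 11·8 = 36 - 88 = -52
m × n = (158, -124, -52)
|m × n| = √(158² + (-124)² + (-52)²) = √43044 ≈ 207.4705
area = ½ · 207.4705 ≈ 103.735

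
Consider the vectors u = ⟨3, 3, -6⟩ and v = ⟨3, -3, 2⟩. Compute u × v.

i: 3·2 - (-6)·(-3) = 6 - 18 = -12
j: (-6)·3 - 3·2 = -18 - 6 = -24
k: 3·(-3) - 3·3 = -9 - 9 = -18
u × v = (-12, -24, -18)

(-12, -24, -18)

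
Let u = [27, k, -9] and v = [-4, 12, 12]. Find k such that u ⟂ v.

u · v = 27·(-4) + k·12 + (-9)·12 = -216 + 12k
Set equal to 0: 12k = 216, so k = 18.

18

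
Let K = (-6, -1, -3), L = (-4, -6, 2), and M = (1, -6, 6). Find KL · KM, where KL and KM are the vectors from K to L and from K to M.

84

KL = L − K = (2, -5, 5)
KM = M − K = (7, -5, 9)
KL · KM = 2·7 + (-5)·(-5) + 5·9 = 14 + 25 + 45 = 84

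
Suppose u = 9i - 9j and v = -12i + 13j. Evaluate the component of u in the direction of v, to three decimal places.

-12.718

u · v = 9·(-12) + (-9)·13 = -108 - 117 = -225
|v| = √(144 + 169) = √313 ≈ 17.6918
comp_v u = -225 / √313 ≈ -12.718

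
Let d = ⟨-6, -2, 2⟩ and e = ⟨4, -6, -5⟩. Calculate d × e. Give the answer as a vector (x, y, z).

(22, -22, 44)

i: (-2)·(-5) - 2·(-6) = 10 - (-12) = 22
j: 2·4 - (-6)·(-5) = 8 - 30 = -22
k: (-6)·(-6) - (-2)·4 = 36 - (-8) = 44
d × e = (22, -22, 44)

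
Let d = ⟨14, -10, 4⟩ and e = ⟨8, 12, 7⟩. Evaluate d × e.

(-118, -66, 248)

i: (-10)·7 - 4·12 = -70 - 48 = -118
j: 4·8 - 14·7 = 32 - 98 = -66
k: 14·12 - (-10)·8 = 168 - (-80) = 248
d × e = (-118, -66, 248)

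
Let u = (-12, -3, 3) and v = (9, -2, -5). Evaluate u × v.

(21, -33, 51)

i: (-3)·(-5) - 3·(-2) = 15 - (-6) = 21
j: 3·9 - (-12)·(-5) = 27 - 60 = -33
k: (-12)·(-2) - (-3)·9 = 24 - (-27) = 51
u × v = (21, -33, 51)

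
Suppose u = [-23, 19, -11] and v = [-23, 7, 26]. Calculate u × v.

i: 19·26 - (-11)·7 = 494 - (-77) = 571
j: (-11)·(-23) - (-23)·26 = 253 - (-598) = 851
k: (-23)·7 - 19·(-23) = -161 - (-437) = 276
u × v = (571, 851, 276)

(571, 851, 276)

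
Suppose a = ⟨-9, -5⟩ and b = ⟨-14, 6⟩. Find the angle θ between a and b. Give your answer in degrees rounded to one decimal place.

52.3

a · b = (-9)·(-14) + (-5)·6 = 126 - 30 = 96
|a|² = 81 + 25 = 106,  |a| = √106 ≈ 10.295630
|b|² = 196 + 36 = 232,  |b| = √232 ≈ 15.231546
cos θ = 96 / (10.295630 · 15.231546) ≈ 0.61217
θ = arccos(0.61217) ≈ 52.3°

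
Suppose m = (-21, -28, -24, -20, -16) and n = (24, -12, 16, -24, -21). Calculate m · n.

m · n = (-21)·24 + (-28)·(-12) + (-24)·16 + (-20)·(-24) + (-16)·(-21) = -504 + 336 - 384 + 480 + 336 = 264

264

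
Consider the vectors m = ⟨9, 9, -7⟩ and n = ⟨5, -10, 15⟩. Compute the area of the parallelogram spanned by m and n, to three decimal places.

226.605

i: 9·15 - (-7)·(-10) = 135 - 70 = 65
j: (-7)·5 - 9·15 = -35 - 135 = -170
k: 9·(-10) - 9·5 = -90 - 45 = -135
m × n = (65, -170, -135)
|m × n| = √(65² + (-170)² + (-135)²) = √51350 ≈ 226.6054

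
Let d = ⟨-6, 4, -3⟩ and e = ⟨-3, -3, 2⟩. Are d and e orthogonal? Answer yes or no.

yes

d · e = (-6)·(-3) + 4·(-3) + (-3)·2 = 18 - 12 - 6 = 0
Zero, so the vectors are orthogonal.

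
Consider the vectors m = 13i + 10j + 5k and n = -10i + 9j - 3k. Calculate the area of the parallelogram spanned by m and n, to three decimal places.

229.859

i: 10·(-3) - 5·9 = -30 - 45 = -75
j: 5·(-10) - 13·(-3) = -50 - (-39) = -11
k: 13·9 - 10·(-10) = 117 - (-100) = 217
m × n = (-75, -11, 217)
|m × n| = √((-75)² + (-11)² + 217²) = √52835 ≈ 229.8587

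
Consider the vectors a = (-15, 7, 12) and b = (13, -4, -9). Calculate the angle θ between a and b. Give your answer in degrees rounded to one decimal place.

173.1

a · b = (-15)·13 + 7·(-4) + 12·(-9) = -195 - 28 - 108 = -331
|a|² = 225 + 49 + 144 = 418,  |a| = √418 ≈ 20.445048
|b|² = 169 + 16 + 81 = 266,  |b| = √266 ≈ 16.309506
cos θ = -331 / (20.445048 · 16.309506) ≈ -0.99266
θ = arccos(-0.99266) ≈ 173.1°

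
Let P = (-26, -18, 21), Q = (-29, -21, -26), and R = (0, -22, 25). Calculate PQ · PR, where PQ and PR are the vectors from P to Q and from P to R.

PQ = Q − P = (-3, -3, -47)
PR = R − P = (26, -4, 4)
PQ · PR = (-3)·26 + (-3)·(-4) + (-47)·4 = -78 + 12 - 188 = -254

-254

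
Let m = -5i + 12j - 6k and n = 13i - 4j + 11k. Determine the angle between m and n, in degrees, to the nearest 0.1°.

m · n = (-5)·13 + 12·(-4) + (-6)·11 = -65 - 48 - 66 = -179
|m|² = 25 + 144 + 36 = 205,  |m| = √205 ≈ 14.317821
|n|² = 169 + 16 + 121 = 306,  |n| = √306 ≈ 17.492856
cos θ = -179 / (14.317821 · 17.492856) ≈ -0.71469
θ = arccos(-0.71469) ≈ 135.6°

135.6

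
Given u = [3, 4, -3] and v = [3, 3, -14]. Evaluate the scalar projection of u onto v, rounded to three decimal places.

4.307

u · v = 3·3 + 4·3 + (-3)·(-14) = 9 + 12 + 42 = 63
|v| = √(9 + 9 + 196) = √214 ≈ 14.6287
comp_v u = 63 / √214 ≈ 4.307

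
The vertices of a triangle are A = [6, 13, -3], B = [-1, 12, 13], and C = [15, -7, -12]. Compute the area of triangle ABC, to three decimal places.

185.070

AB = (-7, -1, 16),  AC = (9, -20, -9)
i: (-1)·(-9) - 16·(-20) = 9 - (-320) = 329
j: 16·9 - (-7)·(-9) = 144 - 63 = 81
k: (-7)·(-20) - (-1)·9 = 140 - (-9) = 149
AB × AC = (329, 81, 149)
|AB × AC| = √137003 ≈ 370.1392
area = ½ · 370.1392 ≈ 185.070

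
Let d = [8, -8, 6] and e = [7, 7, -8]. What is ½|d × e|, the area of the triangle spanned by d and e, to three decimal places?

77.885

i: (-8)·(-8) - 6·7 = 64 - 42 = 22
j: 6·7 - 8·(-8) = 42 - (-64) = 106
k: 8·7 - (-8)·7 = 56 - (-56) = 112
d × e = (22, 106, 112)
|d × e| = √(22² + 106² + 112²) = √24264 ≈ 155.7691
area = ½ · 155.7691 ≈ 77.885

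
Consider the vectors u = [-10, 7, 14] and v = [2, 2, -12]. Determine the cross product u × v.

i: 7·(-12) - 14·2 = -84 - 28 = -112
j: 14·2 - (-10)·(-12) = 28 - 120 = -92
k: (-10)·2 - 7·2 = -20 - 14 = -34
u × v = (-112, -92, -34)

(-112, -92, -34)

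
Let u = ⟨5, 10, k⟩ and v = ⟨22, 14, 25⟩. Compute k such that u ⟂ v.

u · v = 5·22 + 10·14 + k·25 = 250 + 25k
Set equal to 0: 25k = -250, so k = -10.

-10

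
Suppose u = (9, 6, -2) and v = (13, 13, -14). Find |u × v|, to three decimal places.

i: 6·(-14) - (-2)·13 = -84 - (-26) = -58
j: (-2)·13 - 9·(-14) = -26 - (-126) = 100
k: 9·13 - 6·13 = 117 - 78 = 39
u × v = (-58, 100, 39)
|u × v| = √((-58)² + 100² + 39²) = √14885 ≈ 122.0041

122.004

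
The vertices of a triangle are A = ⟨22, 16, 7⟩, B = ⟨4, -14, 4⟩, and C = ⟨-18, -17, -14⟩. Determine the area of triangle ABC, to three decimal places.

423.013

AB = (-18, -30, -3),  AC = (-40, -33, -21)
i: (-30)·(-21) - (-3)·(-33) = 630 - 99 = 531
j: (-3)·(-40) - (-18)·(-21) = 120 - 378 = -258
k: (-18)·(-33) - (-30)·(-40) = 594 - 1200 = -606
AB × AC = (531, -258, -606)
|AB × AC| = √715761 ≈ 846.0266
area = ½ · 846.0266 ≈ 423.013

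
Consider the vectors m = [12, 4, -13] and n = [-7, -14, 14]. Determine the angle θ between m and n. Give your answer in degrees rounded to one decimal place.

147.7

m · n = 12·(-7) + 4·(-14) + (-13)·14 = -84 - 56 - 182 = -322
|m|² = 144 + 16 + 169 = 329,  |m| = √329 ≈ 18.138357
|n|² = 49 + 196 + 196 = 441,  |n| = √441 ≈ 21.000000
cos θ = -322 / (18.138357 · 21.000000) ≈ -0.84535
θ = arccos(-0.84535) ≈ 147.7°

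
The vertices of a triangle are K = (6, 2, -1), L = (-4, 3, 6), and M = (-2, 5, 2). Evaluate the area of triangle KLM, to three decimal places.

19.261

KL = (-10, 1, 7),  KM = (-8, 3, 3)
i: 1·3 - 7·3 = 3 - 21 = -18
j: 7·(-8) - (-10)·3 = -56 - (-30) = -26
k: (-10)·3 - 1·(-8) = -30 - (-8) = -22
KL × KM = (-18, -26, -22)
|KL × KM| = √1484 ≈ 38.5227
area = ½ · 38.5227 ≈ 19.261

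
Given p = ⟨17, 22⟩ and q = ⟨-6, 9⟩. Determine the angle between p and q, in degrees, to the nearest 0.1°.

p · q = 17·(-6) + 22·9 = -102 + 198 = 96
|p|² = 289 + 484 = 773,  |p| = √773 ≈ 27.802878
|q|² = 36 + 81 = 117,  |q| = √117 ≈ 10.816654
cos θ = 96 / (27.802878 · 10.816654) ≈ 0.31922
θ = arccos(0.31922) ≈ 71.4°

71.4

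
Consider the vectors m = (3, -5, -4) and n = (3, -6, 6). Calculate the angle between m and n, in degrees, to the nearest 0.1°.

m · n = 3·3 + (-5)·(-6) + (-4)·6 = 9 + 30 - 24 = 15
|m|² = 9 + 25 + 16 = 50,  |m| = √50 ≈ 7.071068
|n|² = 9 + 36 + 36 = 81,  |n| = √81 ≈ 9.000000
cos θ = 15 / (7.071068 · 9.000000) ≈ 0.23570
θ = arccos(0.23570) ≈ 76.4°

76.4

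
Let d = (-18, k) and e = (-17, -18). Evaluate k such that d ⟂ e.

17

d · e = (-18)·(-17) + k·(-18) = 306 - 18k
Set equal to 0: -18k = -306, so k = 17.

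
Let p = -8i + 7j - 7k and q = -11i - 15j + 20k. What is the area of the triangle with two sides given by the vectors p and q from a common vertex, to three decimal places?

i: 7·20 - (-7)·(-15) = 140 - 105 = 35
j: (-7)·(-11) - (-8)·20 = 77 - (-160) = 237
k: (-8)·(-15) - 7·(-11) = 120 - (-77) = 197
p × q = (35, 237, 197)
|p × q| = √(35² + 237² + 197²) = √96203 ≈ 310.1661
area = ½ · 310.1661 ≈ 155.083

155.083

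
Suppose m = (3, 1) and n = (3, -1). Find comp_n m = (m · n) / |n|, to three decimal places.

m · n = 3·3 + 1·(-1) = 9 - 1 = 8
|n| = √(9 + 1) = √10 ≈ 3.1623
comp_n m = 8 / √10 ≈ 2.530

2.530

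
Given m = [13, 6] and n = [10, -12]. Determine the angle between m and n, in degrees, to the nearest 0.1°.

75.0

m · n = 13·10 + 6·(-12) = 130 - 72 = 58
|m|² = 169 + 36 = 205,  |m| = √205 ≈ 14.317821
|n|² = 100 + 144 = 244,  |n| = √244 ≈ 15.620499
cos θ = 58 / (14.317821 · 15.620499) ≈ 0.25933
θ = arccos(0.25933) ≈ 75.0°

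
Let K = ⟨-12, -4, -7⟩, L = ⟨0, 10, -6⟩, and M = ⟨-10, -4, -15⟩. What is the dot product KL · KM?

KL = L − K = (12, 14, 1)
KM = M − K = (2, 0, -8)
KL · KM = 12·2 + 14·0 + 1·(-8) = 24 + 0 - 8 = 16

16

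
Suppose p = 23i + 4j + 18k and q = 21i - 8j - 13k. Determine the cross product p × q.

i: 4·(-13) - 18·(-8) = -52 - (-144) = 92
j: 18·21 - 23·(-13) = 378 - (-299) = 677
k: 23·(-8) - 4·21 = -184 - 84 = -268
p × q = (92, 677, -268)

(92, 677, -268)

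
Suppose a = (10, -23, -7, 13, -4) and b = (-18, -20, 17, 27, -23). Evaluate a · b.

604

a · b = 10·(-18) + (-23)·(-20) + (-7)·17 + 13·27 + (-4)·(-23) = -180 + 460 - 119 + 351 + 92 = 604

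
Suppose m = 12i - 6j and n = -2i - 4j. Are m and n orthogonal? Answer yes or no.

m · n = 12·(-2) + (-6)·(-4) = -24 + 24 = 0
Zero, so the vectors are orthogonal.

yes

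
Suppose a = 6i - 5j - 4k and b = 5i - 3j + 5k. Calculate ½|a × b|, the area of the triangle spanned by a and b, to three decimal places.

31.297

i: (-5)·5 - (-4)·(-3) = -25 - 12 = -37
j: (-4)·5 - 6·5 = -20 - 30 = -50
k: 6·(-3) - (-5)·5 = -18 - (-25) = 7
a × b = (-37, -50, 7)
|a × b| = √((-37)² + (-50)² + 7²) = √3918 ≈ 62.5939
area = ½ · 62.5939 ≈ 31.297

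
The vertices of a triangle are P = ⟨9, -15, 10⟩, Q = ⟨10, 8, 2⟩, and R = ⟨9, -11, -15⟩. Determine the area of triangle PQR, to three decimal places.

PQ = (1, 23, -8),  PR = (0, 4, -25)
i: 23·(-25) - (-8)·4 = -575 - (-32) = -543
j: (-8)·0 - 1·(-25) = 0 - (-25) = 25
k: 1·4 - 23·0 = 4 - 0 = 4
PQ × PR = (-543, 25, 4)
|PQ × PR| = √295490 ≈ 543.5899
area = ½ · 543.5899 ≈ 271.795

271.795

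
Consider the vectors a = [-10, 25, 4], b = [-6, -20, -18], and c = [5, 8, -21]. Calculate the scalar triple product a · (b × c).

-10832

b × c:
i: (-20)·(-21) - (-18)·8 = 420 - (-144) = 564
j: (-18)·5 - (-6)·(-21) = -90 - 126 = -216
k: (-6)·8 - (-20)·5 = -48 - (-100) = 52
b × c = (564, -216, 52)
a · (b × c) = (-10)·564 + 25·(-216) + 4·52 = -5640 - 5400 + 208 = -10832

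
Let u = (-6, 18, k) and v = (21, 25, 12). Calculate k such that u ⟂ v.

-27

u · v = (-6)·21 + 18·25 + k·12 = 324 + 12k
Set equal to 0: 12k = -324, so k = -27.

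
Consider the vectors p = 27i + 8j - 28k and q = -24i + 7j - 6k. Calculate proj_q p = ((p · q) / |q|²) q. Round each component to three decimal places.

p · q = 27·(-24) + 8·7 + (-28)·(-6) = -648 + 56 + 168 = -424
|q|² = 576 + 49 + 36 = 661
proj_q p = (-424/661) · (-24, 7, -6) ≈ (15.395, -4.490, 3.849)

(15.395, -4.490, 3.849)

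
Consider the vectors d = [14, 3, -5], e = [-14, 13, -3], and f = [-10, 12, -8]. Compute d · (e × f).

-1008

e × f:
i: 13·(-8) - (-3)·12 = -104 - (-36) = -68
j: (-3)·(-10) - (-14)·(-8) = 30 - 112 = -82
k: (-14)·12 - 13·(-10) = -168 - (-130) = -38
e × f = (-68, -82, -38)
d · (e × f) = 14·(-68) + 3·(-82) + (-5)·(-38) = -952 - 246 + 190 = -1008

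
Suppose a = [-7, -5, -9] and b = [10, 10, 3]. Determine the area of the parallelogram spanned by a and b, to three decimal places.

i: (-5)·3 - (-9)·10 = -15 - (-90) = 75
j: (-9)·10 - (-7)·3 = -90 - (-21) = -69
k: (-7)·10 - (-5)·10 = -70 - (-50) = -20
a × b = (75, -69, -20)
|a × b| = √(75² + (-69)² + (-20)²) = √10786 ≈ 103.8557

103.856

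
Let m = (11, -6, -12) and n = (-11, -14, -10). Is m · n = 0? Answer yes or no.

m · n = 11·(-11) + (-6)·(-14) + (-12)·(-10) = -121 + 84 + 120 = 83
Nonzero, so the vectors are not orthogonal.

no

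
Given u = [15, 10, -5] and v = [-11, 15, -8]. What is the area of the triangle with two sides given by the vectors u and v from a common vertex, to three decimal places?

188.994

i: 10·(-8) - (-5)·15 = -80 - (-75) = -5
j: (-5)·(-11) - 15·(-8) = 55 - (-120) = 175
k: 15·15 - 10·(-11) = 225 - (-110) = 335
u × v = (-5, 175, 335)
|u × v| = √((-5)² + 175² + 335²) = √142875 ≈ 377.9881
area = ½ · 377.9881 ≈ 188.994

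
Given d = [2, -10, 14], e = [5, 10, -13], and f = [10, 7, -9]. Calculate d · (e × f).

-58

e × f:
i: 10·(-9) - (-13)·7 = -90 - (-91) = 1
j: (-13)·10 - 5·(-9) = -130 - (-45) = -85
k: 5·7 - 10·10 = 35 - 100 = -65
e × f = (1, -85, -65)
d · (e × f) = 2·1 + (-10)·(-85) + 14·(-65) = 2 + 850 - 910 = -58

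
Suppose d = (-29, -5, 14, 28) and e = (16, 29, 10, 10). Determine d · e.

d · e = (-29)·16 + (-5)·29 + 14·10 + 28·10 = -464 - 145 + 140 + 280 = -189

-189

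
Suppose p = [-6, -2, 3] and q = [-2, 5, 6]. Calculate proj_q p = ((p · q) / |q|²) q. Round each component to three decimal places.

(-0.615, 1.538, 1.846)

p · q = (-6)·(-2) + (-2)·5 + 3·6 = 12 - 10 + 18 = 20
|q|² = 4 + 25 + 36 = 65
proj_q p = (20/65) · (-2, 5, 6) ≈ (-0.615, 1.538, 1.846)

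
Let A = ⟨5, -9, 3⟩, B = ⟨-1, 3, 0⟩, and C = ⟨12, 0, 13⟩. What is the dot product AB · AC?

AB = B − A = (-6, 12, -3)
AC = C − A = (7, 9, 10)
AB · AC = (-6)·7 + 12·9 + (-3)·10 = -42 + 108 - 30 = 36

36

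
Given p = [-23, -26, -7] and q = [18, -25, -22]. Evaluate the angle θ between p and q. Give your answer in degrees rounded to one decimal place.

73.1

p · q = (-23)·18 + (-26)·(-25) + (-7)·(-22) = -414 + 650 + 154 = 390
|p|² = 529 + 676 + 49 = 1254,  |p| = √1254 ≈ 35.411862
|q|² = 324 + 625 + 484 = 1433,  |q| = √1433 ≈ 37.854986
cos θ = 390 / (35.411862 · 37.854986) ≈ 0.29093
θ = arccos(0.29093) ≈ 73.1°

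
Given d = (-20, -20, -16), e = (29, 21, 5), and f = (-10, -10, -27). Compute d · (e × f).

e × f:
i: 21·(-27) - 5·(-10) = -567 - (-50) = -517
j: 5·(-10) - 29·(-27) = -50 - (-783) = 733
k: 29·(-10) - 21·(-10) = -290 - (-210) = -80
e × f = (-517, 733, -80)
d · (e × f) = (-20)·(-517) + (-20)·733 + (-16)·(-80) = 10340 - 14660 + 1280 = -3040

-3040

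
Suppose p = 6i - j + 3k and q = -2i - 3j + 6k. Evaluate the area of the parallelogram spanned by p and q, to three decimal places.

i: (-1)·6 - 3·(-3) = -6 - (-9) = 3
j: 3·(-2) - 6·6 = -6 - 36 = -42
k: 6·(-3) - (-1)·(-2) = -18 - 2 = -20
p × q = (3, -42, -20)
|p × q| = √(3² + (-42)² + (-20)²) = √2173 ≈ 46.6154

46.615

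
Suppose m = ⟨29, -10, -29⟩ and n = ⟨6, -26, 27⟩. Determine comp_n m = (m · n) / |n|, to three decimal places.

m · n = 29·6 + (-10)·(-26) + (-29)·27 = 174 + 260 - 783 = -349
|n| = √(36 + 676 + 729) = √1441 ≈ 37.9605
comp_n m = -349 / √1441 ≈ -9.194

-9.194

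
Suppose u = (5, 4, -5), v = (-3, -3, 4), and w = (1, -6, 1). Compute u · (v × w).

28

v × w:
i: (-3)·1 - 4·(-6) = -3 - (-24) = 21
j: 4·1 - (-3)·1 = 4 - (-3) = 7
k: (-3)·(-6) - (-3)·1 = 18 - (-3) = 21
v × w = (21, 7, 21)
u · (v × w) = 5·21 + 4·7 + (-5)·21 = 105 + 28 - 105 = 28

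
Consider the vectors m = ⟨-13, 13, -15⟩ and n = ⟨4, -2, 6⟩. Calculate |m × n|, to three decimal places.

i: 13·6 - (-15)·(-2) = 78 - 30 = 48
j: (-15)·4 - (-13)·6 = -60 - (-78) = 18
k: (-13)·(-2) - 13·4 = 26 - 52 = -26
m × n = (48, 18, -26)
|m × n| = √(48² + 18² + (-26)²) = √3304 ≈ 57.4804

57.480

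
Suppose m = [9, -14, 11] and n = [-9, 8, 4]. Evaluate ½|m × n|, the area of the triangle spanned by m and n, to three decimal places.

102.319

i: (-14)·4 - 11·8 = -56 - 88 = -144
j: 11·(-9) - 9·4 = -99 - 36 = -135
k: 9·8 - (-14)·(-9) = 72 - 126 = -54
m × n = (-144, -135, -54)
|m × n| = √((-144)² + (-135)² + (-54)²) = √41877 ≈ 204.6387
area = ½ · 204.6387 ≈ 102.319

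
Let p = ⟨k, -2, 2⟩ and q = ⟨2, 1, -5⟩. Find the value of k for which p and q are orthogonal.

6

p · q = k·2 + (-2)·1 + 2·(-5) = -12 + 2k
Set equal to 0: 2k = 12, so k = 6.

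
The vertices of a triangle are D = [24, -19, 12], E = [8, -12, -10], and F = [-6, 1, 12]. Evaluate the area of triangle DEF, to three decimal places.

400.406

DE = (-16, 7, -22),  DF = (-30, 20, 0)
i: 7·0 - (-22)·20 = 0 - (-440) = 440
j: (-22)·(-30) - (-16)·0 = 660 - 0 = 660
k: (-16)·20 - 7·(-30) = -320 - (-210) = -110
DE × DF = (440, 660, -110)
|DE × DF| = √641300 ≈ 800.8121
area = ½ · 800.8121 ≈ 400.406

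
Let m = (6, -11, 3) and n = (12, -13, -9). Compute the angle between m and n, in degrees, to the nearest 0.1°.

m · n = 6·12 + (-11)·(-13) + 3·(-9) = 72 + 143 - 27 = 188
|m|² = 36 + 121 + 9 = 166,  |m| = √166 ≈ 12.884099
|n|² = 144 + 169 + 81 = 394,  |n| = √394 ≈ 19.849433
cos θ = 188 / (12.884099 · 19.849433) ≈ 0.73512
θ = arccos(0.73512) ≈ 42.7°

42.7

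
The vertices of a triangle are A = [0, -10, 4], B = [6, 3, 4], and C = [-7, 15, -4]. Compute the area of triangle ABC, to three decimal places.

133.418

AB = (6, 13, 0),  AC = (-7, 25, -8)
i: 13·(-8) - 0·25 = -104 - 0 = -104
j: 0·(-7) - 6·(-8) = 0 - (-48) = 48
k: 6·25 - 13·(-7) = 150 - (-91) = 241
AB × AC = (-104, 48, 241)
|AB × AC| = √71201 ≈ 266.8352
area = ½ · 266.8352 ≈ 133.418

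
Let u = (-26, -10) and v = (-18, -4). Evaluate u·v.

508

u · v = (-26)·(-18) + (-10)·(-4) = 468 + 40 = 508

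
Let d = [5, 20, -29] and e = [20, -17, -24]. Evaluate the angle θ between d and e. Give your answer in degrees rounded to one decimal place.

d · e = 5·20 + 20·(-17) + (-29)·(-24) = 100 - 340 + 696 = 456
|d|² = 25 + 400 + 841 = 1266,  |d| = √1266 ≈ 35.580894
|e|² = 400 + 289 + 576 = 1265,  |e| = √1265 ≈ 35.566838
cos θ = 456 / (35.580894 · 35.566838) ≈ 0.36033
θ = arccos(0.36033) ≈ 68.9°

68.9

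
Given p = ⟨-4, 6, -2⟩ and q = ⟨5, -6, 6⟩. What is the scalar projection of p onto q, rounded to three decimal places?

p · q = (-4)·5 + 6·(-6) + (-2)·6 = -20 - 36 - 12 = -68
|q| = √(25 + 36 + 36) = √97 ≈ 9.8489
comp_q p = -68 / √97 ≈ -6.904

-6.904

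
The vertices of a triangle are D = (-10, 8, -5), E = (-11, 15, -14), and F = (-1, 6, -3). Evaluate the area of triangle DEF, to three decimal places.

49.945

DE = (-1, 7, -9),  DF = (9, -2, 2)
i: 7·2 - (-9)·(-2) = 14 - 18 = -4
j: (-9)·9 - (-1)·2 = -81 - (-2) = -79
k: (-1)·(-2) - 7·9 = 2 - 63 = -61
DE × DF = (-4, -79, -61)
|DE × DF| = √9978 ≈ 99.8899
area = ½ · 99.8899 ≈ 49.945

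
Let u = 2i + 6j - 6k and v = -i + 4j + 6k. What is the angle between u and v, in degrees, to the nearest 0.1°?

u · v = 2·(-1) + 6·4 + (-6)·6 = -2 + 24 - 36 = -14
|u|² = 4 + 36 + 36 = 76,  |u| = √76 ≈ 8.717798
|v|² = 1 + 16 + 36 = 53,  |v| = √53 ≈ 7.280110
cos θ = -14 / (8.717798 · 7.280110) ≈ -0.22059
θ = arccos(-0.22059) ≈ 102.7°

102.7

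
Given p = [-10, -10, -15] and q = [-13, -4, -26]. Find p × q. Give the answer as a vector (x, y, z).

(200, -65, -90)

i: (-10)·(-26) - (-15)·(-4) = 260 - 60 = 200
j: (-15)·(-13) - (-10)·(-26) = 195 - 260 = -65
k: (-10)·(-4) - (-10)·(-13) = 40 - 130 = -90
p × q = (200, -65, -90)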